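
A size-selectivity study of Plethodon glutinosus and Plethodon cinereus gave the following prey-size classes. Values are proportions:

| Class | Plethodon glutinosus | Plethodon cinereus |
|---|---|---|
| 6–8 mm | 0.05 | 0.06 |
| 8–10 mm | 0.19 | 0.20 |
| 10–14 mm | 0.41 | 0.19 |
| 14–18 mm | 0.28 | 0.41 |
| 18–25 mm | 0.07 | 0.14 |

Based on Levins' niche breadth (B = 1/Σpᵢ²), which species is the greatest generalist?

Σp_glutᵢ² = 0.05² + 0.19² + 0.41² + 0.28² + 0.07² = 0.0025 + 0.0361 + 0.1681 + 0.0784 + 0.0049 = 0.2900
B_glut = 1 / 0.2900 = 3.4483
Σp_cineᵢ² = 0.06² + 0.20² + 0.19² + 0.41² + 0.14² = 0.0036 + 0.0400 + 0.0361 + 0.1681 + 0.0196 = 0.2674
B_cine = 1 / 0.2674 = 3.7397
Highest B → broadest niche (most generalist): Plethodon cinereus (B = 3.74).

Plethodon cinereus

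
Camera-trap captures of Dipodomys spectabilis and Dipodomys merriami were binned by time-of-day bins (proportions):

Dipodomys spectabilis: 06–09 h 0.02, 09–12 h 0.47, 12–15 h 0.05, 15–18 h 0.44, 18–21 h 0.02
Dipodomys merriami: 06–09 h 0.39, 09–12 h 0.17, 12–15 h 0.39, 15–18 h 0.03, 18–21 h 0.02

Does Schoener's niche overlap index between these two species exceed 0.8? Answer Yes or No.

Σ|p₁ᵢ − p₂ᵢ| = 0.37 + 0.30 + 0.34 + 0.41 + 0.00 = 1.42
D = 1 − ½ × 1.42 = 1 − 0.710 = 0.2900
D = 0.2900 < 0.8 → No.

No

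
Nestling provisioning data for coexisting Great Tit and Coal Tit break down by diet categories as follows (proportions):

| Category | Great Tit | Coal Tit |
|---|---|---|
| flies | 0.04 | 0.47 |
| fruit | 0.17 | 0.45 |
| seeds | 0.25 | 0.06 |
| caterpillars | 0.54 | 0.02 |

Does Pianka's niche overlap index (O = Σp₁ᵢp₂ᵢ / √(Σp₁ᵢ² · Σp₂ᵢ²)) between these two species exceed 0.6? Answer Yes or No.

No

Σ p₁ᵢp₂ᵢ = 0.0188 + 0.0765 + 0.0150 + 0.0108 = 0.1211
Σp_1ᵢ² = 0.04² + 0.17² + 0.25² + 0.54² = 0.0016 + 0.0289 + 0.0625 + 0.2916 = 0.3846
Σp_2ᵢ² = 0.47² + 0.45² + 0.06² + 0.02² = 0.2209 + 0.2025 + 0.0036 + 0.0004 = 0.4274
O = 0.1211 / √(0.3846 × 0.4274) = 0.1211 / 0.40544 = 0.2987
O = 0.2987 < 0.6 → No.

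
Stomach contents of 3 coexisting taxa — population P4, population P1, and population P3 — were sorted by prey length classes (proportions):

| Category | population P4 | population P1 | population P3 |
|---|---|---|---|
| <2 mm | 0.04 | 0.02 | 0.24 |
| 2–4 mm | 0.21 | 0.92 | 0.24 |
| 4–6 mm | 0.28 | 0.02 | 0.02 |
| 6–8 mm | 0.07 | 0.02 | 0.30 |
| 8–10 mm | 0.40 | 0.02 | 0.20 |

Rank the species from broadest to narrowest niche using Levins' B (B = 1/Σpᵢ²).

population P3 > population P4 > population P1

Σp_P4ᵢ² = 0.04² + 0.21² + 0.28² + 0.07² + 0.40² = 0.0016 + 0.0441 + 0.0784 + 0.0049 + 0.1600 = 0.2890
B_P4 = 1 / 0.2890 = 3.4602
Σp_P1ᵢ² = 0.02² + 0.92² + 0.02² + 0.02² + 0.02² = 0.0004 + 0.8464 + 0.0004 + 0.0004 + 0.0004 = 0.8480
B_P1 = 1 / 0.8480 = 1.1792
Σp_P3ᵢ² = 0.24² + 0.24² + 0.02² + 0.30² + 0.20² = 0.0576 + 0.0576 + 0.0004 + 0.0900 + 0.0400 = 0.2456
B_P3 = 1 / 0.2456 = 4.0717
Ranking by B (broadest → narrowest): population P3 (4.07) > population P4 (3.46) > population P1 (1.18)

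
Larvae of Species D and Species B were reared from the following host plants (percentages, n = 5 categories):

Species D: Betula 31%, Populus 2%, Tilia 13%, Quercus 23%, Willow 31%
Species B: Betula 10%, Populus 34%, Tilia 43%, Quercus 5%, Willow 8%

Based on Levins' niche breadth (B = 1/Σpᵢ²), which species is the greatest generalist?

Species D

Convert percentages to proportions (divide by 100).
Σp_Dᵢ² = 0.31² + 0.02² + 0.13² + 0.23² + 0.31² = 0.0961 + 0.0004 + 0.0169 + 0.0529 + 0.0961 = 0.2624
B_D = 1 / 0.2624 = 3.8110
Σp_Bᵢ² = 0.10² + 0.34² + 0.43² + 0.05² + 0.08² = 0.0100 + 0.1156 + 0.1849 + 0.0025 + 0.0064 = 0.3194
B_B = 1 / 0.3194 = 3.1309
Highest B → broadest niche (most generalist): Species D (B = 3.81).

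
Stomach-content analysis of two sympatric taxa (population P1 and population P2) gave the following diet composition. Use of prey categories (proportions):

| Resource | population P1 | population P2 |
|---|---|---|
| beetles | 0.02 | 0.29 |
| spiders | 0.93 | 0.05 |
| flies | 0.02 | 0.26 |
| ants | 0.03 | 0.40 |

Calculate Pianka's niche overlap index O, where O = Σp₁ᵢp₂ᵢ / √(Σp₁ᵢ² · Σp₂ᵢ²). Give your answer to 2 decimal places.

Σ p₁ᵢp₂ᵢ = 0.0058 + 0.0465 + 0.0052 + 0.0120 = 0.0695
Σp_1ᵢ² = 0.02² + 0.93² + 0.02² + 0.03² = 0.0004 + 0.8649 + 0.0004 + 0.0009 = 0.8666
Σp_2ᵢ² = 0.29² + 0.05² + 0.26² + 0.40² = 0.0841 + 0.0025 + 0.0676 + 0.1600 = 0.3142
O = 0.0695 / √(0.8666 × 0.3142) = 0.0695 / 0.52181 = 0.1332

0.13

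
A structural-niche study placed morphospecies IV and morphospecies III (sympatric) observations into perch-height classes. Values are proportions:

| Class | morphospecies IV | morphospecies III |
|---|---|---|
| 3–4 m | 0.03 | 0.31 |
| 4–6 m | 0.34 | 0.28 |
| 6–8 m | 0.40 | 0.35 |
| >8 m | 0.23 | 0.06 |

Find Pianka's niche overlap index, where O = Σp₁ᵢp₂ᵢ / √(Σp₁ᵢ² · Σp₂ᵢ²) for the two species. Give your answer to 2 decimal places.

0.82

Σ p₁ᵢp₂ᵢ = 0.0093 + 0.0952 + 0.1400 + 0.0138 = 0.2583
Σp_1ᵢ² = 0.03² + 0.34² + 0.40² + 0.23² = 0.0009 + 0.1156 + 0.1600 + 0.0529 = 0.3294
Σp_2ᵢ² = 0.31² + 0.28² + 0.35² + 0.06² = 0.0961 + 0.0784 + 0.1225 + 0.0036 = 0.3006
O = 0.2583 / √(0.3294 × 0.3006) = 0.2583 / 0.31467 = 0.8209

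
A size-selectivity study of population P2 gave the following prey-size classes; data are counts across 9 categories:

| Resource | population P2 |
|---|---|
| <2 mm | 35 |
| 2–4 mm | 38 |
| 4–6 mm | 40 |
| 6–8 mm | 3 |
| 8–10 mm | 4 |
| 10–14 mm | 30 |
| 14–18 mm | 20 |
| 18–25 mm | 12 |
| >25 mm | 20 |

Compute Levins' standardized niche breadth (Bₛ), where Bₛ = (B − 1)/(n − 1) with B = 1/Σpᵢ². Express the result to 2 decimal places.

Proportions for population P2 (n=202): 35/202=0.1733, 38/202=0.1881, 40/202=0.1980, 3/202=0.0149, 4/202=0.0198, 30/202=0.1485, 20/202=0.0990, 12/202=0.0594, 20/202=0.0990
Σpᵢ² = 0.1733² + 0.1881² + 0.1980² + 0.0149² + 0.0198² + 0.1485² + 0.0990² + 0.0594² + 0.0990² = 0.030033 + 0.035382 + 0.039204 + 0.000222 + 0.000392 + 0.022052 + 0.009801 + 0.003528 + 0.009801 = 0.150415
B = 1 / 0.150415 = 6.6483
Bₛ = (B − 1)/(n − 1) = (6.6483 − 1)/(9 − 1) = 5.6483/8 = 0.7060

0.71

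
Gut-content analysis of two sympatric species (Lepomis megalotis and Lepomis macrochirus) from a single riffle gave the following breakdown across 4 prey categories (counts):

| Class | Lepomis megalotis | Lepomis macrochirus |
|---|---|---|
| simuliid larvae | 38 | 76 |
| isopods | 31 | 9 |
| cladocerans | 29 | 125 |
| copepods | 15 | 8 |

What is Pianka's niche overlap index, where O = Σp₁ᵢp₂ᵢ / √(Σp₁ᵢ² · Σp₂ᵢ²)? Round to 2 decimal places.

0.80

Proportions for Lepomis megalotis (n=113): 38/113=0.3363, 31/113=0.2743, 29/113=0.2566, 15/113=0.1327
Proportions for Lepomis macrochirus (n=218): 76/218=0.3486, 9/218=0.0413, 125/218=0.5734, 8/218=0.0367
Σ p₁ᵢp₂ᵢ = 0.117234 + 0.011329 + 0.147134 + 0.004870 = 0.280567
Σp_1ᵢ² = 0.3363² + 0.2743² + 0.2566² + 0.1327² = 0.113098 + 0.075240 + 0.065844 + 0.017609 = 0.271791
Σp_2ᵢ² = 0.3486² + 0.0413² + 0.5734² + 0.0367² = 0.121522 + 0.001706 + 0.328788 + 0.001347 = 0.453363
O = 0.280567 / √(0.271791 × 0.453363) = 0.280567 / 0.3510270 = 0.7993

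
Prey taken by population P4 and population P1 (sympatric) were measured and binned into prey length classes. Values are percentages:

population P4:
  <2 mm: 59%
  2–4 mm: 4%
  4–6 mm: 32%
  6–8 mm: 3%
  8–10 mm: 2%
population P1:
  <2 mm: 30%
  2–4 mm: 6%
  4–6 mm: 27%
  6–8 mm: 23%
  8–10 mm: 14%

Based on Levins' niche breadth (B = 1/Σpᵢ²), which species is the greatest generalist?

population P1

Convert percentages to proportions (divide by 100).
Σp_P4ᵢ² = 0.59² + 0.04² + 0.32² + 0.03² + 0.02² = 0.3481 + 0.0016 + 0.1024 + 0.0009 + 0.0004 = 0.4534
B_P4 = 1 / 0.4534 = 2.2056
Σp_P1ᵢ² = 0.30² + 0.06² + 0.27² + 0.23² + 0.14² = 0.0900 + 0.0036 + 0.0729 + 0.0529 + 0.0196 = 0.2390
B_P1 = 1 / 0.2390 = 4.1841
Highest B → broadest niche (most generalist): population P1 (B = 4.18).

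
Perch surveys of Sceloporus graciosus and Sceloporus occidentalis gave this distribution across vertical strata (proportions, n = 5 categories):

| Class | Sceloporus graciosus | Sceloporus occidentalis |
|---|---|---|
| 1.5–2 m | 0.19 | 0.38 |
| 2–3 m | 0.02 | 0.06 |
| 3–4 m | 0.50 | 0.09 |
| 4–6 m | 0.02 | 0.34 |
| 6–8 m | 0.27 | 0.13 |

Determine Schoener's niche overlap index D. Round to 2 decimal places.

Σ|p₁ᵢ − p₂ᵢ| = 0.19 + 0.04 + 0.41 + 0.32 + 0.14 = 1.10
D = 1 − ½ × 1.10 = 1 − 0.550 = 0.4500

0.45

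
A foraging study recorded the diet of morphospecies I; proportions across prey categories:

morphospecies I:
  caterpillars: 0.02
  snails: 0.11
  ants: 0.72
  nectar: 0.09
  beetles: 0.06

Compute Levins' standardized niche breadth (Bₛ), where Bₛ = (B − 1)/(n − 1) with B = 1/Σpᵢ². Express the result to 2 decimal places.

Σpᵢ² = 0.02² + 0.11² + 0.72² + 0.09² + 0.06² = 0.0004 + 0.0121 + 0.5184 + 0.0081 + 0.0036 = 0.5426
B = 1 / 0.5426 = 1.8430
Bₛ = (B − 1)/(n − 1) = (1.8430 − 1)/(5 − 1) = 0.8430/4 = 0.2108

0.21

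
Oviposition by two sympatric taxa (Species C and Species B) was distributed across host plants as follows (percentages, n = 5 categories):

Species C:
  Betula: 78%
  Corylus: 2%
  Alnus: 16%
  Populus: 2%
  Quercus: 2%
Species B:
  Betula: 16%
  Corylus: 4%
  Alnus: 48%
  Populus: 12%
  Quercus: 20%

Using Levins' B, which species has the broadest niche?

Species B

Convert percentages to proportions (divide by 100).
Σp_Cᵢ² = 0.78² + 0.02² + 0.16² + 0.02² + 0.02² = 0.6084 + 0.0004 + 0.0256 + 0.0004 + 0.0004 = 0.6352
B_C = 1 / 0.6352 = 1.5743
Σp_Bᵢ² = 0.16² + 0.04² + 0.48² + 0.12² + 0.20² = 0.0256 + 0.0016 + 0.2304 + 0.0144 + 0.0400 = 0.3120
B_B = 1 / 0.3120 = 3.2051
Highest B → broadest niche (most generalist): Species B (B = 3.21).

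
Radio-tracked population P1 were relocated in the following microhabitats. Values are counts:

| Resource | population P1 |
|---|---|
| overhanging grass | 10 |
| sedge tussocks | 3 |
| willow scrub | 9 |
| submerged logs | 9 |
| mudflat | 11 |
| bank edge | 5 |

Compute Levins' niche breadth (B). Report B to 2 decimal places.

Proportions for population P1 (n=47): 10/47=0.2128, 3/47=0.0638, 9/47=0.1915, 9/47=0.1915, 11/47=0.2340, 5/47=0.1064
Σpᵢ² = 0.2128² + 0.0638² + 0.1915² + 0.1915² + 0.2340² + 0.1064² = 0.045284 + 0.004070 + 0.036672 + 0.036672 + 0.054756 + 0.011321 = 0.188775
B = 1 / 0.188775 = 5.2973

5.30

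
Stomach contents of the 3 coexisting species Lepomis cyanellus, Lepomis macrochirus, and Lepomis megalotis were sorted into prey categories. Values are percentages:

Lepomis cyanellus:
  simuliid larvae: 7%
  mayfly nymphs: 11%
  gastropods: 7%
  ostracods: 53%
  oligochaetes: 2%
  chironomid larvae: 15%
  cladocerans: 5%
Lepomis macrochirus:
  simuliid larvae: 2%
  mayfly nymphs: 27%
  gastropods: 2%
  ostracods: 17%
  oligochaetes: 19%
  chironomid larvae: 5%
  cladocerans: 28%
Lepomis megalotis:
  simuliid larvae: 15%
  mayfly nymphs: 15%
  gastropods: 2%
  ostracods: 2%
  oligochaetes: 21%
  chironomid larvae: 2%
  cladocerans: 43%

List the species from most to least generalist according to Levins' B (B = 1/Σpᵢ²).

Convert percentages to proportions (divide by 100).
Σp_cyanᵢ² = 0.07² + 0.11² + 0.07² + 0.53² + 0.02² + 0.15² + 0.05² = 0.0049 + 0.0121 + 0.0049 + 0.2809 + 0.0004 + 0.0225 + 0.0025 = 0.3282
B_cyan = 1 / 0.3282 = 3.0469
Σp_macrᵢ² = 0.02² + 0.27² + 0.02² + 0.17² + 0.19² + 0.05² + 0.28² = 0.0004 + 0.0729 + 0.0004 + 0.0289 + 0.0361 + 0.0025 + 0.0784 = 0.2196
B_macr = 1 / 0.2196 = 4.5537
Σp_megaᵢ² = 0.15² + 0.15² + 0.02² + 0.02² + 0.21² + 0.02² + 0.43² = 0.0225 + 0.0225 + 0.0004 + 0.0004 + 0.0441 + 0.0004 + 0.1849 = 0.2752
B_mega = 1 / 0.2752 = 3.6337
Ranking by B (broadest → narrowest): Lepomis macrochirus (4.55) > Lepomis megalotis (3.63) > Lepomis cyanellus (3.05)

Lepomis macrochirus > Lepomis megalotis > Lepomis cyanellus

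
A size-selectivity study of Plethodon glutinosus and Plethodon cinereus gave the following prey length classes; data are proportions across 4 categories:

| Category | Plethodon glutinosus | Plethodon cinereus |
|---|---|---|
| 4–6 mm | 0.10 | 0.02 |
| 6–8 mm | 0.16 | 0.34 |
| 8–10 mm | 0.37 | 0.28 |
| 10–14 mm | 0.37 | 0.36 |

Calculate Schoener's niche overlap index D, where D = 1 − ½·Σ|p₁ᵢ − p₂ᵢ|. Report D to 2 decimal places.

Σ|p₁ᵢ − p₂ᵢ| = 0.08 + 0.18 + 0.09 + 0.01 = 0.36
D = 1 − ½ × 0.36 = 1 − 0.180 = 0.8200

0.82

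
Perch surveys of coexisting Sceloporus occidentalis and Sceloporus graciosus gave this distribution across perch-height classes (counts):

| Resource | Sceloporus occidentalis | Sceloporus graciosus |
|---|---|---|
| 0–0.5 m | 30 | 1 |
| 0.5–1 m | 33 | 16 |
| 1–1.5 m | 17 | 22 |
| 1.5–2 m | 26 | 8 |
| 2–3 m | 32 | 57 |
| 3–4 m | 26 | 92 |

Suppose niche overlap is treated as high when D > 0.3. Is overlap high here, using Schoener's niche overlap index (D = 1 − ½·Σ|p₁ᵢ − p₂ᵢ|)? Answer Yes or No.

Proportions for Sceloporus occidentalis (n=164): 30/164=0.1829, 33/164=0.2012, 17/164=0.1037, 26/164=0.1585, 32/164=0.1951, 26/164=0.1585
Proportions for Sceloporus graciosus (n=196): 1/196=0.0051, 16/196=0.0816, 22/196=0.1122, 8/196=0.0408, 57/196=0.2908, 92/196=0.4694
Σ|p₁ᵢ − p₂ᵢ| = 0.1778 + 0.1196 + 0.0085 + 0.1177 + 0.0957 + 0.3109 = 0.8302
D = 1 − ½ × 0.8302 = 1 − 0.41510 = 0.58490
D = 0.58490 > 0.3 → Yes.

Yes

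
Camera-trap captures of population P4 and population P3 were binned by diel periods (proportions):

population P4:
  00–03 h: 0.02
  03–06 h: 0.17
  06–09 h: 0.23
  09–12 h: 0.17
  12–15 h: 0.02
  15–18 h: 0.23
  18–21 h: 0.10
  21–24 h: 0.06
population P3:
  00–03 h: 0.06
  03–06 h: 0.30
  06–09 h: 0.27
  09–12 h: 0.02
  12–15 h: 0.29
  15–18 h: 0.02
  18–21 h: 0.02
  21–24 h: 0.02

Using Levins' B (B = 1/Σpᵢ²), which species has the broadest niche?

Σp_P4ᵢ² = 0.02² + 0.17² + 0.23² + 0.17² + 0.02² + 0.23² + 0.10² + 0.06² = 0.0004 + 0.0289 + 0.0529 + 0.0289 + 0.0004 + 0.0529 + 0.0100 + 0.0036 = 0.1780
B_P4 = 1 / 0.1780 = 5.6180
Σp_P3ᵢ² = 0.06² + 0.30² + 0.27² + 0.02² + 0.29² + 0.02² + 0.02² + 0.02² = 0.0036 + 0.0900 + 0.0729 + 0.0004 + 0.0841 + 0.0004 + 0.0004 + 0.0004 = 0.2522
B_P3 = 1 / 0.2522 = 3.9651
Highest B → broadest niche (most generalist): population P4 (B = 5.62).

population P4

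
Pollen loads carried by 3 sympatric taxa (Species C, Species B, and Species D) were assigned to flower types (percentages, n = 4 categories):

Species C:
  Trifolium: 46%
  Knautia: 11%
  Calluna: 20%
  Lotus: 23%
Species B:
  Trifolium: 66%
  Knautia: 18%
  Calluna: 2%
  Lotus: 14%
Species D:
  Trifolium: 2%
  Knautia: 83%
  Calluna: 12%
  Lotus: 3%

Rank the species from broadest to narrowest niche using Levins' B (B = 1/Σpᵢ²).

Convert percentages to proportions (divide by 100).
Σp_Cᵢ² = 0.46² + 0.11² + 0.20² + 0.23² = 0.2116 + 0.0121 + 0.0400 + 0.0529 = 0.3166
B_C = 1 / 0.3166 = 3.1586
Σp_Bᵢ² = 0.66² + 0.18² + 0.02² + 0.14² = 0.4356 + 0.0324 + 0.0004 + 0.0196 = 0.4880
B_B = 1 / 0.4880 = 2.0492
Σp_Dᵢ² = 0.02² + 0.83² + 0.12² + 0.03² = 0.0004 + 0.6889 + 0.0144 + 0.0009 = 0.7046
B_D = 1 / 0.7046 = 1.4192
Ranking by B (broadest → narrowest): Species C (3.16) > Species B (2.05) > Species D (1.42)

Species C > Species B > Species D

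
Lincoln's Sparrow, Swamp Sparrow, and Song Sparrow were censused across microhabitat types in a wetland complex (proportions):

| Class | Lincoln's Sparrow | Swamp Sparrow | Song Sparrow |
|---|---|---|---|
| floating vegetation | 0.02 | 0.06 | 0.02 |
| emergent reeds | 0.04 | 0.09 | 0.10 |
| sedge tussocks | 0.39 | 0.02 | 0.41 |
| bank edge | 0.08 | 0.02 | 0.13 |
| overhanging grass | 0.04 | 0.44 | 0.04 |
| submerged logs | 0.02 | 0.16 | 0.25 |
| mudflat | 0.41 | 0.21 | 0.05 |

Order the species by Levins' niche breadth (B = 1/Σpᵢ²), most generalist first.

Σp_Lincᵢ² = 0.02² + 0.04² + 0.39² + 0.08² + 0.04² + 0.02² + 0.41² = 0.0004 + 0.0016 + 0.1521 + 0.0064 + 0.0016 + 0.0004 + 0.1681 = 0.3306
B_Linc = 1 / 0.3306 = 3.0248
Σp_Swamᵢ² = 0.06² + 0.09² + 0.02² + 0.02² + 0.44² + 0.16² + 0.21² = 0.0036 + 0.0081 + 0.0004 + 0.0004 + 0.1936 + 0.0256 + 0.0441 = 0.2758
B_Swam = 1 / 0.2758 = 3.6258
Σp_Songᵢ² = 0.02² + 0.10² + 0.41² + 0.13² + 0.04² + 0.25² + 0.05² = 0.0004 + 0.0100 + 0.1681 + 0.0169 + 0.0016 + 0.0625 + 0.0025 = 0.2620
B_Song = 1 / 0.2620 = 3.8168
Ranking by B (broadest → narrowest): Song Sparrow (3.82) > Swamp Sparrow (3.63) > Lincoln's Sparrow (3.02)

Song Sparrow > Swamp Sparrow > Lincoln's Sparrow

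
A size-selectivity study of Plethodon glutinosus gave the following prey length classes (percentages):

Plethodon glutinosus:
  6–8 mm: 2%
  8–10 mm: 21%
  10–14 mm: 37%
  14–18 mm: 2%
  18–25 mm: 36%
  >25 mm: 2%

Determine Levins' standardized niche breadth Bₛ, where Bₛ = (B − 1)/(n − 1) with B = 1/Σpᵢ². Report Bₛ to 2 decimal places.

Convert percentages to proportions (divide by 100).
Σpᵢ² = 0.02² + 0.21² + 0.37² + 0.02² + 0.36² + 0.02² = 0.0004 + 0.0441 + 0.1369 + 0.0004 + 0.1296 + 0.0004 = 0.3118
B = 1 / 0.3118 = 3.2072
Bₛ = (B − 1)/(n − 1) = (3.2072 − 1)/(6 − 1) = 2.2072/5 = 0.4414

0.44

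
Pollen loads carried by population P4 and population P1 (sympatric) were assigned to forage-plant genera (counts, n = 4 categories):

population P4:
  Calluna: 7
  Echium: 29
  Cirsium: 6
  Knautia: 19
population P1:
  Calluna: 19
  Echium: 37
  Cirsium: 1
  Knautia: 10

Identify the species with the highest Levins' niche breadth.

population P4

Proportions for population P4 (n=61): 7/61=0.1148, 29/61=0.4754, 6/61=0.0984, 19/61=0.3115
Proportions for population P1 (n=67): 19/67=0.2836, 37/67=0.5522, 1/67=0.0149, 10/67=0.1493
Σp_P4ᵢ² = 0.1148² + 0.4754² + 0.0984² + 0.3115² = 0.013179 + 0.226005 + 0.009683 + 0.097032 = 0.345899
B_P4 = 1 / 0.345899 = 2.8910
Σp_P1ᵢ² = 0.2836² + 0.5522² + 0.0149² + 0.1493² = 0.080429 + 0.304925 + 0.000222 + 0.022290 = 0.407866
B_P1 = 1 / 0.407866 = 2.4518
Highest B → broadest niche (most generalist): population P4 (B = 2.89).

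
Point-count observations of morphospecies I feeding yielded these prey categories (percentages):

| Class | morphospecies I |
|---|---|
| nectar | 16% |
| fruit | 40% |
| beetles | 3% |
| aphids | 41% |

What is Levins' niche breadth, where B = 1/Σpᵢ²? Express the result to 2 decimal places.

2.82

Convert percentages to proportions (divide by 100).
Σpᵢ² = 0.16² + 0.40² + 0.03² + 0.41² = 0.0256 + 0.1600 + 0.0009 + 0.1681 = 0.3546
B = 1 / 0.3546 = 2.8201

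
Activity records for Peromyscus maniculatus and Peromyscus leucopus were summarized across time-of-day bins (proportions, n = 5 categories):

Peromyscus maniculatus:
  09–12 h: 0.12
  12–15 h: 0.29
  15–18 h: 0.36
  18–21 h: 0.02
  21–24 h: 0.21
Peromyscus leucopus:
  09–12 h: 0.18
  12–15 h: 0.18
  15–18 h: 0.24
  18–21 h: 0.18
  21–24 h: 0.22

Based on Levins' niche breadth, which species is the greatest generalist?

Σp_maniᵢ² = 0.12² + 0.29² + 0.36² + 0.02² + 0.21² = 0.0144 + 0.0841 + 0.1296 + 0.0004 + 0.0441 = 0.2726
B_mani = 1 / 0.2726 = 3.6684
Σp_leucᵢ² = 0.18² + 0.18² + 0.24² + 0.18² + 0.22² = 0.0324 + 0.0324 + 0.0576 + 0.0324 + 0.0484 = 0.2032
B_leuc = 1 / 0.2032 = 4.9213
Highest B → broadest niche (most generalist): Peromyscus leucopus (B = 4.92).

Peromyscus leucopus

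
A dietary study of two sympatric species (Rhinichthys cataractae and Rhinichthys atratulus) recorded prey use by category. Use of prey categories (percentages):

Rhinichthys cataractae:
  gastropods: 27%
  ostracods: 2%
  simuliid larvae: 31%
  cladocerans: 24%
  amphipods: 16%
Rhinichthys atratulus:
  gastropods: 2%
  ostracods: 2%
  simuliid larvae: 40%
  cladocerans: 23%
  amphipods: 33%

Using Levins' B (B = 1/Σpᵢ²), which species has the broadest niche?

Rhinichthys cataractae

Convert percentages to proportions (divide by 100).
Σp_cataᵢ² = 0.27² + 0.02² + 0.31² + 0.24² + 0.16² = 0.0729 + 0.0004 + 0.0961 + 0.0576 + 0.0256 = 0.2526
B_cata = 1 / 0.2526 = 3.9588
Σp_atraᵢ² = 0.02² + 0.02² + 0.40² + 0.23² + 0.33² = 0.0004 + 0.0004 + 0.1600 + 0.0529 + 0.1089 = 0.3226
B_atra = 1 / 0.3226 = 3.0998
Highest B → broadest niche (most generalist): Rhinichthys cataractae (B = 3.96).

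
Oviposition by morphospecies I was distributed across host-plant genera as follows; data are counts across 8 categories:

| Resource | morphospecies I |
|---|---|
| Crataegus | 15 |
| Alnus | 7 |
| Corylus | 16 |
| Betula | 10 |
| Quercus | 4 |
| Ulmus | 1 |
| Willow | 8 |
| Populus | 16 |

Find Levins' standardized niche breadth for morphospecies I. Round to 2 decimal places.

0.73

Proportions for morphospecies I (n=77): 15/77=0.1948, 7/77=0.0909, 16/77=0.2078, 10/77=0.1299, 4/77=0.0519, 1/77=0.0130, 8/77=0.1039, 16/77=0.2078
Σpᵢ² = 0.1948² + 0.0909² + 0.2078² + 0.1299² + 0.0519² + 0.0130² + 0.1039² + 0.2078² = 0.037947 + 0.008263 + 0.043181 + 0.016874 + 0.002694 + 0.000169 + 0.010795 + 0.043181 = 0.163104
B = 1 / 0.163104 = 6.1311
Bₛ = (B − 1)/(n − 1) = (6.1311 − 1)/(8 − 1) = 5.1311/7 = 0.7330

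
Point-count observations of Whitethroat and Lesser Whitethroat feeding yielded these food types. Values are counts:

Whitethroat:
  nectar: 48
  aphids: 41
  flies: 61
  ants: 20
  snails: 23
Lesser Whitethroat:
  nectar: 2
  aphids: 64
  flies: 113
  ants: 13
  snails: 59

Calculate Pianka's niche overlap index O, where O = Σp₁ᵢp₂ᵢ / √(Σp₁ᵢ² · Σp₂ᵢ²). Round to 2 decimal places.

Proportions for Whitethroat (n=193): 48/193=0.2487, 41/193=0.2124, 61/193=0.3161, 20/193=0.1036, 23/193=0.1192
Proportions for Lesser Whitethroat (n=251): 2/251=0.0080, 64/251=0.2550, 113/251=0.4502, 13/251=0.0518, 59/251=0.2351
Σ p₁ᵢp₂ᵢ = 0.001990 + 0.054162 + 0.142308 + 0.005366 + 0.028024 = 0.231850
Σp_1ᵢ² = 0.2487² + 0.2124² + 0.3161² + 0.1036² + 0.1192² = 0.061852 + 0.045114 + 0.099919 + 0.010733 + 0.014209 = 0.231827
Σp_2ᵢ² = 0.0080² + 0.2550² + 0.4502² + 0.0518² + 0.2351² = 0.000064 + 0.065025 + 0.202680 + 0.002683 + 0.055272 = 0.325724
O = 0.231850 / √(0.231827 × 0.325724) = 0.231850 / 0.2747938 = 0.8437

0.84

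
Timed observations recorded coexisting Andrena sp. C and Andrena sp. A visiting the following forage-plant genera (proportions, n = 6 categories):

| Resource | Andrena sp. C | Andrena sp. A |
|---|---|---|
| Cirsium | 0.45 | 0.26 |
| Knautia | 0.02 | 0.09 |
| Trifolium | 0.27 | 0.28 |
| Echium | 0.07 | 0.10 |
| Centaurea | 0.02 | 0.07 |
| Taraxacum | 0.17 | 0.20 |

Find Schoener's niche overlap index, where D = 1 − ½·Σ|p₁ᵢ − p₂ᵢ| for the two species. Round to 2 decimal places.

0.81

Σ|p₁ᵢ − p₂ᵢ| = 0.19 + 0.07 + 0.01 + 0.03 + 0.05 + 0.03 = 0.38
D = 1 − ½ × 0.38 = 1 − 0.190 = 0.8100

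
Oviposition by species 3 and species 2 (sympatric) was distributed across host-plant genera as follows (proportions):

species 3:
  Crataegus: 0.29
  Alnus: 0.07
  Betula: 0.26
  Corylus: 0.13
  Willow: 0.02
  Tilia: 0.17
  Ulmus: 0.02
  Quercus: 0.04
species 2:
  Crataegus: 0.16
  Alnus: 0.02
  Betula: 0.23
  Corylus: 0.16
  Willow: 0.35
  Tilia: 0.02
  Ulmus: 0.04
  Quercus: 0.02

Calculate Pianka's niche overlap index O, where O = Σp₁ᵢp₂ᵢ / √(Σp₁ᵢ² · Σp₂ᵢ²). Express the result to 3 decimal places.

0.648

Σ p₁ᵢp₂ᵢ = 0.0464 + 0.0014 + 0.0598 + 0.0208 + 0.0070 + 0.0034 + 0.0008 + 0.0008 = 0.1404
Σp_1ᵢ² = 0.29² + 0.07² + 0.26² + 0.13² + 0.02² + 0.17² + 0.02² + 0.04² = 0.0841 + 0.0049 + 0.0676 + 0.0169 + 0.0004 + 0.0289 + 0.0004 + 0.0016 = 0.2048
Σp_2ᵢ² = 0.16² + 0.02² + 0.23² + 0.16² + 0.35² + 0.02² + 0.04² + 0.02² = 0.0256 + 0.0004 + 0.0529 + 0.0256 + 0.1225 + 0.0004 + 0.0016 + 0.0004 = 0.2294
O = 0.1404 / √(0.2048 × 0.2294) = 0.1404 / 0.216751 = 0.64775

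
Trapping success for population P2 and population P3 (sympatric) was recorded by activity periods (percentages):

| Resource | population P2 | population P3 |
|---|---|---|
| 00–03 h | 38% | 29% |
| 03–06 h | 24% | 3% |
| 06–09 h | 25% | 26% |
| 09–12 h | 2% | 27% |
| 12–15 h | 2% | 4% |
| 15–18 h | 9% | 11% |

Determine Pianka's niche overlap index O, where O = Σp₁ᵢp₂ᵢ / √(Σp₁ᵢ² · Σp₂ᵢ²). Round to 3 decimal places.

Convert percentages to proportions (divide by 100).
Σ p₁ᵢp₂ᵢ = 0.1102 + 0.0072 + 0.0650 + 0.0054 + 0.0008 + 0.0099 = 0.1985
Σp_1ᵢ² = 0.38² + 0.24² + 0.25² + 0.02² + 0.02² + 0.09² = 0.1444 + 0.0576 + 0.0625 + 0.0004 + 0.0004 + 0.0081 = 0.2734
Σp_2ᵢ² = 0.29² + 0.03² + 0.26² + 0.27² + 0.04² + 0.11² = 0.0841 + 0.0009 + 0.0676 + 0.0729 + 0.0016 + 0.0121 = 0.2392
O = 0.1985 / √(0.2734 × 0.2392) = 0.1985 / 0.255729 = 0.77621

0.776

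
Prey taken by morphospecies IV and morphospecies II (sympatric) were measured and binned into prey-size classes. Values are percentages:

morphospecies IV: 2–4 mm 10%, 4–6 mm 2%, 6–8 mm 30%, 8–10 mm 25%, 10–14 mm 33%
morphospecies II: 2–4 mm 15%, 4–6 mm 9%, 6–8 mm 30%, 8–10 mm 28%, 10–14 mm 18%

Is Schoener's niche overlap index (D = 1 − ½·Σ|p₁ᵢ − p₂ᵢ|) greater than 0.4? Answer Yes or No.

Yes

Convert percentages to proportions (divide by 100).
Σ|p₁ᵢ − p₂ᵢ| = 0.05 + 0.07 + 0.00 + 0.03 + 0.15 = 0.30
D = 1 − ½ × 0.30 = 1 − 0.150 = 0.8500
D = 0.8500 > 0.4 → Yes.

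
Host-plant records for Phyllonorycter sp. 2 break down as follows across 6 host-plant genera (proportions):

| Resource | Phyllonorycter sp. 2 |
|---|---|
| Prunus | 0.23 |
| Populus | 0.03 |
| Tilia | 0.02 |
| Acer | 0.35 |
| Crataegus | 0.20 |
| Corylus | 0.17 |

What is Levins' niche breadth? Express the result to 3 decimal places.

4.072

Σpᵢ² = 0.23² + 0.03² + 0.02² + 0.35² + 0.20² + 0.17² = 0.0529 + 0.0009 + 0.0004 + 0.1225 + 0.0400 + 0.0289 = 0.2456
B = 1 / 0.2456 = 4.07166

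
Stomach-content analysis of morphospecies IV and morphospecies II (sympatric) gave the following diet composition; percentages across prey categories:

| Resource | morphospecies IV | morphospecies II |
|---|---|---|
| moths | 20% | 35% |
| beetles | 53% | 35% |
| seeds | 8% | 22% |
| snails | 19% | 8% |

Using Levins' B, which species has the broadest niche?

morphospecies II

Convert percentages to proportions (divide by 100).
Σp_IVᵢ² = 0.20² + 0.53² + 0.08² + 0.19² = 0.0400 + 0.2809 + 0.0064 + 0.0361 = 0.3634
B_IV = 1 / 0.3634 = 2.7518
Σp_IIᵢ² = 0.35² + 0.35² + 0.22² + 0.08² = 0.1225 + 0.1225 + 0.0484 + 0.0064 = 0.2998
B_II = 1 / 0.2998 = 3.3356
Highest B → broadest niche (most generalist): morphospecies II (B = 3.34).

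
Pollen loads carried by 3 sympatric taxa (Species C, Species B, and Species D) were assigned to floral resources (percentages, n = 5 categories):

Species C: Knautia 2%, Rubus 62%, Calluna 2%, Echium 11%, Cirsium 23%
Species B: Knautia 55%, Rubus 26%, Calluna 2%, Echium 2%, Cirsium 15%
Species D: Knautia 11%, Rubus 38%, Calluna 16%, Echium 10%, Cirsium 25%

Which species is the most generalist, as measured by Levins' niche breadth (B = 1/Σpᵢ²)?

Species D

Convert percentages to proportions (divide by 100).
Σp_Cᵢ² = 0.02² + 0.62² + 0.02² + 0.11² + 0.23² = 0.0004 + 0.3844 + 0.0004 + 0.0121 + 0.0529 = 0.4502
B_C = 1 / 0.4502 = 2.2212
Σp_Bᵢ² = 0.55² + 0.26² + 0.02² + 0.02² + 0.15² = 0.3025 + 0.0676 + 0.0004 + 0.0004 + 0.0225 = 0.3934
B_B = 1 / 0.3934 = 2.5419
Σp_Dᵢ² = 0.11² + 0.38² + 0.16² + 0.10² + 0.25² = 0.0121 + 0.1444 + 0.0256 + 0.0100 + 0.0625 = 0.2546
B_D = 1 / 0.2546 = 3.9277
Highest B → broadest niche (most generalist): Species D (B = 3.93).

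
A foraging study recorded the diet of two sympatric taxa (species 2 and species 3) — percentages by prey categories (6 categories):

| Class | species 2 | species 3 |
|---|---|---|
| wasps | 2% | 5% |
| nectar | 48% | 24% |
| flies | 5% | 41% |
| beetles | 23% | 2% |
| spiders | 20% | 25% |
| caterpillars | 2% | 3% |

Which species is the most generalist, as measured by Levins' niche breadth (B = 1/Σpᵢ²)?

Convert percentages to proportions (divide by 100).
Σp_2ᵢ² = 0.02² + 0.48² + 0.05² + 0.23² + 0.20² + 0.02² = 0.0004 + 0.2304 + 0.0025 + 0.0529 + 0.0400 + 0.0004 = 0.3266
B_2 = 1 / 0.3266 = 3.0618
Σp_3ᵢ² = 0.05² + 0.24² + 0.41² + 0.02² + 0.25² + 0.03² = 0.0025 + 0.0576 + 0.1681 + 0.0004 + 0.0625 + 0.0009 = 0.2920
B_3 = 1 / 0.2920 = 3.4247
Highest B → broadest niche (most generalist): species 3 (B = 3.42).

species 3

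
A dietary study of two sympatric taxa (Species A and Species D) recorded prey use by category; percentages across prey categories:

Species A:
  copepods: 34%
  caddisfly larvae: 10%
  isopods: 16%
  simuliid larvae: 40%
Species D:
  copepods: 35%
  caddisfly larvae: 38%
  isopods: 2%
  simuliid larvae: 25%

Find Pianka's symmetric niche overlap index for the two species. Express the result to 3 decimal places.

Convert percentages to proportions (divide by 100).
Σ p₁ᵢp₂ᵢ = 0.1190 + 0.0380 + 0.0032 + 0.1000 = 0.2602
Σp_1ᵢ² = 0.34² + 0.10² + 0.16² + 0.40² = 0.1156 + 0.0100 + 0.0256 + 0.1600 = 0.3112
Σp_2ᵢ² = 0.35² + 0.38² + 0.02² + 0.25² = 0.1225 + 0.1444 + 0.0004 + 0.0625 = 0.3298
O = 0.2602 / √(0.3112 × 0.3298) = 0.2602 / 0.320365 = 0.81220

0.812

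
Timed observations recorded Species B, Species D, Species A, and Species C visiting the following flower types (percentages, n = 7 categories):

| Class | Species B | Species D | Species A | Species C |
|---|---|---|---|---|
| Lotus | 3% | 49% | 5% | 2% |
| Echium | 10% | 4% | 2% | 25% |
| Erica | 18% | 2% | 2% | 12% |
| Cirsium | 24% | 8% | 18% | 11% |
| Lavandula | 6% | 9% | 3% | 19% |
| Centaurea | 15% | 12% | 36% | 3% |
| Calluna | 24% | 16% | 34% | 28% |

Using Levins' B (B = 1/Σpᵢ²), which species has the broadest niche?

Convert percentages to proportions (divide by 100).
Σp_Bᵢ² = 0.03² + 0.10² + 0.18² + 0.24² + 0.06² + 0.15² + 0.24² = 0.0009 + 0.0100 + 0.0324 + 0.0576 + 0.0036 + 0.0225 + 0.0576 = 0.1846
B_B = 1 / 0.1846 = 5.4171
Σp_Dᵢ² = 0.49² + 0.04² + 0.02² + 0.08² + 0.09² + 0.12² + 0.16² = 0.2401 + 0.0016 + 0.0004 + 0.0064 + 0.0081 + 0.0144 + 0.0256 = 0.2966
B_D = 1 / 0.2966 = 3.3715
Σp_Aᵢ² = 0.05² + 0.02² + 0.02² + 0.18² + 0.03² + 0.36² + 0.34² = 0.0025 + 0.0004 + 0.0004 + 0.0324 + 0.0009 + 0.1296 + 0.1156 = 0.2818
B_A = 1 / 0.2818 = 3.5486
Σp_Cᵢ² = 0.02² + 0.25² + 0.12² + 0.11² + 0.19² + 0.03² + 0.28² = 0.0004 + 0.0625 + 0.0144 + 0.0121 + 0.0361 + 0.0009 + 0.0784 = 0.2048
B_C = 1 / 0.2048 = 4.8828
Highest B → broadest niche (most generalist): Species B (B = 5.42).

Species B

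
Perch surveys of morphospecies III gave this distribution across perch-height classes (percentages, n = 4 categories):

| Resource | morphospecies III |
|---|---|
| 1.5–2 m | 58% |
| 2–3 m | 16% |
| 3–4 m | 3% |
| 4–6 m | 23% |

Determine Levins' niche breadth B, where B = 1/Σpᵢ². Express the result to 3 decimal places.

2.405

Convert percentages to proportions (divide by 100).
Σpᵢ² = 0.58² + 0.16² + 0.03² + 0.23² = 0.3364 + 0.0256 + 0.0009 + 0.0529 = 0.4158
B = 1 / 0.4158 = 2.40500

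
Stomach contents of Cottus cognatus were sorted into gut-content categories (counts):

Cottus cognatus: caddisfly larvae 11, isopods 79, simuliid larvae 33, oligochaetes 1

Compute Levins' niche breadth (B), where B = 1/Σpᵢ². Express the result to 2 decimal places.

2.06

Proportions for Cottus cognatus (n=124): 11/124=0.0887, 79/124=0.6371, 33/124=0.2661, 1/124=0.0081
Σpᵢ² = 0.0887² + 0.6371² + 0.2661² + 0.0081² = 0.007868 + 0.405896 + 0.070809 + 0.000066 = 0.484639
B = 1 / 0.484639 = 2.0634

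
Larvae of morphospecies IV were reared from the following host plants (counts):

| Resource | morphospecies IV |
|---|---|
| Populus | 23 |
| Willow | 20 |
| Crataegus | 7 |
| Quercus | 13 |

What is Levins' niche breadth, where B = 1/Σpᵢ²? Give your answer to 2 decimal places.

3.46

Proportions for morphospecies IV (n=63): 23/63=0.3651, 20/63=0.3175, 7/63=0.1111, 13/63=0.2063
Σpᵢ² = 0.3651² + 0.3175² + 0.1111² + 0.2063² = 0.133298 + 0.100806 + 0.012343 + 0.042560 = 0.289007
B = 1 / 0.289007 = 3.4601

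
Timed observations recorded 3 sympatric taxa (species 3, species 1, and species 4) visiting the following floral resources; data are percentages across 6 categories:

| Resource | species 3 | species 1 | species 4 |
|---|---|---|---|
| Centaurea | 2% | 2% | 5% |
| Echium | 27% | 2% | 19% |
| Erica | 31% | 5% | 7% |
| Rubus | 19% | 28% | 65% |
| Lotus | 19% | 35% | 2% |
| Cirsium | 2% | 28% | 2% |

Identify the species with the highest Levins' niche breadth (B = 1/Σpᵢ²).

Convert percentages to proportions (divide by 100).
Σp_3ᵢ² = 0.02² + 0.27² + 0.31² + 0.19² + 0.19² + 0.02² = 0.0004 + 0.0729 + 0.0961 + 0.0361 + 0.0361 + 0.0004 = 0.2420
B_3 = 1 / 0.2420 = 4.1322
Σp_1ᵢ² = 0.02² + 0.02² + 0.05² + 0.28² + 0.35² + 0.28² = 0.0004 + 0.0004 + 0.0025 + 0.0784 + 0.1225 + 0.0784 = 0.2826
B_1 = 1 / 0.2826 = 3.5386
Σp_4ᵢ² = 0.05² + 0.19² + 0.07² + 0.65² + 0.02² + 0.02² = 0.0025 + 0.0361 + 0.0049 + 0.4225 + 0.0004 + 0.0004 = 0.4668
B_4 = 1 / 0.4668 = 2.1422
Highest B → broadest niche (most generalist): species 3 (B = 4.13).

species 3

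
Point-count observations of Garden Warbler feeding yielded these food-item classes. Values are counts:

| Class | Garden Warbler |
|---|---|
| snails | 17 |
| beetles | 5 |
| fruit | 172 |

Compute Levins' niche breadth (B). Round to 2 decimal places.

Proportions for Garden Warbler (n=194): 17/194=0.0876, 5/194=0.0258, 172/194=0.8866
Σpᵢ² = 0.0876² + 0.0258² + 0.8866² = 0.007674 + 0.000666 + 0.786060 = 0.794400
B = 1 / 0.794400 = 1.2588

1.26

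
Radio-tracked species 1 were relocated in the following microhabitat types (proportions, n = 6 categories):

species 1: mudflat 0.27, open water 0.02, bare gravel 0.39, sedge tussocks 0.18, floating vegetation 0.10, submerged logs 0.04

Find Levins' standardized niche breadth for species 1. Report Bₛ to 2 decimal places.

Σpᵢ² = 0.27² + 0.02² + 0.39² + 0.18² + 0.10² + 0.04² = 0.0729 + 0.0004 + 0.1521 + 0.0324 + 0.0100 + 0.0016 = 0.2694
B = 1 / 0.2694 = 3.7120
Bₛ = (B − 1)/(n − 1) = (3.7120 − 1)/(6 − 1) = 2.7120/5 = 0.5424

0.54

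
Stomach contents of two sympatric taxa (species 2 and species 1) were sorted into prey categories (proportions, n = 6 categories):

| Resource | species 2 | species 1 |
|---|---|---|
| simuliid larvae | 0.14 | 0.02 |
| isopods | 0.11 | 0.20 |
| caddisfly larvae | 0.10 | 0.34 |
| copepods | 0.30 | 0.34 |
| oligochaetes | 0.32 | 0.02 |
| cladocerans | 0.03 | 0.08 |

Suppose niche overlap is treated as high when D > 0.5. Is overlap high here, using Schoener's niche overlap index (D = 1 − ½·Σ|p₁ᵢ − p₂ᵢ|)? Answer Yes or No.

Yes

Σ|p₁ᵢ − p₂ᵢ| = 0.12 + 0.09 + 0.24 + 0.04 + 0.30 + 0.05 = 0.84
D = 1 − ½ × 0.84 = 1 − 0.420 = 0.5800
D = 0.5800 > 0.5 → Yes.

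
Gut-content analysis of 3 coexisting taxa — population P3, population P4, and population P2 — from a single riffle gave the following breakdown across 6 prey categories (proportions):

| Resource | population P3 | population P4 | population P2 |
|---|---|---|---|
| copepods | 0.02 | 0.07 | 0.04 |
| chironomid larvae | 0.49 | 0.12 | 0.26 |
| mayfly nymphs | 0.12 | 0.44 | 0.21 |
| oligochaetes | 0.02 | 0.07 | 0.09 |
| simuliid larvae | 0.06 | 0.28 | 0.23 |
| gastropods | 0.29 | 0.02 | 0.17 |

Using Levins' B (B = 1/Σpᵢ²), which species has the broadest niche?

Σp_P3ᵢ² = 0.02² + 0.49² + 0.12² + 0.02² + 0.06² + 0.29² = 0.0004 + 0.2401 + 0.0144 + 0.0004 + 0.0036 + 0.0841 = 0.3430
B_P3 = 1 / 0.3430 = 2.9155
Σp_P4ᵢ² = 0.07² + 0.12² + 0.44² + 0.07² + 0.28² + 0.02² = 0.0049 + 0.0144 + 0.1936 + 0.0049 + 0.0784 + 0.0004 = 0.2966
B_P4 = 1 / 0.2966 = 3.3715
Σp_P2ᵢ² = 0.04² + 0.26² + 0.21² + 0.09² + 0.23² + 0.17² = 0.0016 + 0.0676 + 0.0441 + 0.0081 + 0.0529 + 0.0289 = 0.2032
B_P2 = 1 / 0.2032 = 4.9213
Highest B → broadest niche (most generalist): population P2 (B = 4.92).

population P2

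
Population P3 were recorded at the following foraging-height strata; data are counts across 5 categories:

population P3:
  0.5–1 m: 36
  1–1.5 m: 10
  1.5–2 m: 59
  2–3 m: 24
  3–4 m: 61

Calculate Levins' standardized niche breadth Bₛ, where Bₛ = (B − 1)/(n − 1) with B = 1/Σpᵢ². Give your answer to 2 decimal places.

Proportions for population P3 (n=190): 36/190=0.1895, 10/190=0.0526, 59/190=0.3105, 24/190=0.1263, 61/190=0.3211
Σpᵢ² = 0.1895² + 0.0526² + 0.3105² + 0.1263² + 0.3211² = 0.035910 + 0.002767 + 0.096410 + 0.015952 + 0.103105 = 0.254144
B = 1 / 0.254144 = 3.9348
Bₛ = (B − 1)/(n − 1) = (3.9348 − 1)/(5 − 1) = 2.9348/4 = 0.7337

0.73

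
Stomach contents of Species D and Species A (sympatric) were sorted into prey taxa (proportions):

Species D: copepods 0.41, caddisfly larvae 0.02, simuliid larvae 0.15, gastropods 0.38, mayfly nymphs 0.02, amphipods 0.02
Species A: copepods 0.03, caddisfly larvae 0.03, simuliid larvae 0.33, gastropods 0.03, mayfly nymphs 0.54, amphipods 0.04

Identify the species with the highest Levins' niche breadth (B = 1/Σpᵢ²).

Σp_Dᵢ² = 0.41² + 0.02² + 0.15² + 0.38² + 0.02² + 0.02² = 0.1681 + 0.0004 + 0.0225 + 0.1444 + 0.0004 + 0.0004 = 0.3362
B_D = 1 / 0.3362 = 2.9744
Σp_Aᵢ² = 0.03² + 0.03² + 0.33² + 0.03² + 0.54² + 0.04² = 0.0009 + 0.0009 + 0.1089 + 0.0009 + 0.2916 + 0.0016 = 0.4048
B_A = 1 / 0.4048 = 2.4704
Highest B → broadest niche (most generalist): Species D (B = 2.97).

Species D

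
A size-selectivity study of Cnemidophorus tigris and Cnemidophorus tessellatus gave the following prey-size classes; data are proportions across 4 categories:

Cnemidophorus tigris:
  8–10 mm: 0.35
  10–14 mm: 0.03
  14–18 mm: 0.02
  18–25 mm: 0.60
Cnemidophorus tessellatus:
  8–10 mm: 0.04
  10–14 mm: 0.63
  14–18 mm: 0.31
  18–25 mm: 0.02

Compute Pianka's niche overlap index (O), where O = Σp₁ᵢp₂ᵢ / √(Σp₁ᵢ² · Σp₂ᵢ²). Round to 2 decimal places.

0.10

Σ p₁ᵢp₂ᵢ = 0.0140 + 0.0189 + 0.0062 + 0.0120 = 0.0511
Σp_1ᵢ² = 0.35² + 0.03² + 0.02² + 0.60² = 0.1225 + 0.0009 + 0.0004 + 0.3600 = 0.4838
Σp_2ᵢ² = 0.04² + 0.63² + 0.31² + 0.02² = 0.0016 + 0.3969 + 0.0961 + 0.0004 = 0.4950
O = 0.0511 / √(0.4838 × 0.4950) = 0.0511 / 0.48937 = 0.1044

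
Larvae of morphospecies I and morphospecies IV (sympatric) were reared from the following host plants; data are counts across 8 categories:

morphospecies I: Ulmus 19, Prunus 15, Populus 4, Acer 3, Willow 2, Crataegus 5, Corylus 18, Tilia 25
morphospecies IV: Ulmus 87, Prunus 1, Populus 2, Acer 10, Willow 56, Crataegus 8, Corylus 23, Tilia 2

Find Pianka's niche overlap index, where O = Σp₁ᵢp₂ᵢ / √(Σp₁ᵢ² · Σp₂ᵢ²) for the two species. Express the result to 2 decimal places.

Proportions for morphospecies I (n=91): 19/91=0.2088, 15/91=0.1648, 4/91=0.0440, 3/91=0.0330, 2/91=0.0220, 5/91=0.0549, 18/91=0.1978, 25/91=0.2747
Proportions for morphospecies IV (n=189): 87/189=0.4603, 1/189=0.0053, 2/189=0.0106, 10/189=0.0529, 56/189=0.2963, 8/189=0.0423, 23/189=0.1217, 2/189=0.0106
Σ p₁ᵢp₂ᵢ = 0.096111 + 0.000873 + 0.000466 + 0.001746 + 0.006519 + 0.002322 + 0.024072 + 0.002912 = 0.135021
Σp_1ᵢ² = 0.2088² + 0.1648² + 0.0440² + 0.0330² + 0.0220² + 0.0549² + 0.1978² + 0.2747² = 0.043597 + 0.027159 + 0.001936 + 0.001089 + 0.000484 + 0.003014 + 0.039125 + 0.075460 = 0.191864
Σp_2ᵢ² = 0.4603² + 0.0053² + 0.0106² + 0.0529² + 0.2963² + 0.0423² + 0.1217² + 0.0106² = 0.211876 + 0.000028 + 0.000112 + 0.002798 + 0.087794 + 0.001789 + 0.014811 + 0.000112 = 0.319320
O = 0.135021 / √(0.191864 × 0.319320) = 0.135021 / 0.2475197 = 0.5455

0.55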